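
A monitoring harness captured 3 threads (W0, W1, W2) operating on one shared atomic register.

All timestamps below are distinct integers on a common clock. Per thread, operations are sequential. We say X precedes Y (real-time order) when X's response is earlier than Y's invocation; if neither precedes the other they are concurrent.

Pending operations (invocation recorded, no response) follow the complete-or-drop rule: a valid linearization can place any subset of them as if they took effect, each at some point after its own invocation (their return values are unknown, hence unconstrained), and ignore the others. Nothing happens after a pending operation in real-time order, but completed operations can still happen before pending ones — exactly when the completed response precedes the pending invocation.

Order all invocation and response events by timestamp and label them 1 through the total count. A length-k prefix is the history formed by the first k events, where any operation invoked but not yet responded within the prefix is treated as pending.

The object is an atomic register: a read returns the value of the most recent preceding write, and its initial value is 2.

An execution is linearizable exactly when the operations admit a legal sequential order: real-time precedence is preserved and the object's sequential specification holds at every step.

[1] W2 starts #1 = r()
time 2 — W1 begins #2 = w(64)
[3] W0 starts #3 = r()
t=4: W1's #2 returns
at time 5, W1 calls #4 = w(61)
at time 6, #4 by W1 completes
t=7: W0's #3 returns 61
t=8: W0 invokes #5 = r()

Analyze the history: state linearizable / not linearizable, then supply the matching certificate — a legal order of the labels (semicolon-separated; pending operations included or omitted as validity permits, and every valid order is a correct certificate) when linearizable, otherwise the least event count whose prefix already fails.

step 1: #1 r() (pending, included) — value 2
step 2: #2 w(64) — value 64
step 3: #4 w(61) — value 61
step 4: #3 r() → 61 — value 61

linearizable — witness: #1; #2; #4; #3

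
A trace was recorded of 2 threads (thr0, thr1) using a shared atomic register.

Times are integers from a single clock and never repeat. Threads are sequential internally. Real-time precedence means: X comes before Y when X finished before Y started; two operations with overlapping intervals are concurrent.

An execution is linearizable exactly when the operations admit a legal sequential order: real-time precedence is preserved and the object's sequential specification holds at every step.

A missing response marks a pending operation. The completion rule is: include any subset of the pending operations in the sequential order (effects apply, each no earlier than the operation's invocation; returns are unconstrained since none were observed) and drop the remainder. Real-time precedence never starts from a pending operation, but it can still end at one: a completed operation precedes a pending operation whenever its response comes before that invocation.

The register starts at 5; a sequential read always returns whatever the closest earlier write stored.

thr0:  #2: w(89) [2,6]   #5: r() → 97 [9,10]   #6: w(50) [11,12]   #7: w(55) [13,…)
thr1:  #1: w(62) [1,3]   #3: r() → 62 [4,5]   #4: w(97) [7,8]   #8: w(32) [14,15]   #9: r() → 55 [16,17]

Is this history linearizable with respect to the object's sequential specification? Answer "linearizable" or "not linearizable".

a witness: #1, #3, #2, #4, #5, #6, #8, #7, #9
1. #1 w(62), leaving value 62
2. #3 r() → 62, leaving value 62
3. #2 w(89), leaving value 89
4. #4 w(97), leaving value 97
5. #5 r() → 97, leaving value 97
6. #6 w(50), leaving value 50
7. #8 w(32), leaving value 32
8. #7 w(55) (pending, included), leaving value 55
9. #9 r() → 55, leaving value 55

linearizable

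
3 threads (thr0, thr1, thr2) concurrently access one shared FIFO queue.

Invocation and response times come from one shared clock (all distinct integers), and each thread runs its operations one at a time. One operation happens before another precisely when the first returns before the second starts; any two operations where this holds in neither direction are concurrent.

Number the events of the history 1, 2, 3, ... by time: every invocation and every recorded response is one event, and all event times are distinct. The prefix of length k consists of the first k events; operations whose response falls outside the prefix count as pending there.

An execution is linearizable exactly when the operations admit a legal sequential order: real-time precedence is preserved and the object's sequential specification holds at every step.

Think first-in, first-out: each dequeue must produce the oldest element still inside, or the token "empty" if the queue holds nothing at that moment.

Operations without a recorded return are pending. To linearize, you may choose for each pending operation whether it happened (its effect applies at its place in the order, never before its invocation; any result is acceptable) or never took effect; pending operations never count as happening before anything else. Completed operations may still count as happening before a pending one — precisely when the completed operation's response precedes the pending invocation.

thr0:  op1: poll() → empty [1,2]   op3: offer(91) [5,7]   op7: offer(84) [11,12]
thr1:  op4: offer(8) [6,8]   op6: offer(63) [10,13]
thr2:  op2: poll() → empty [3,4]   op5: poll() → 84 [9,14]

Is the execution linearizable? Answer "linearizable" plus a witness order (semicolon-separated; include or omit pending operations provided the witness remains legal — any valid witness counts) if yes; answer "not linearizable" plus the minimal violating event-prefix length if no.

cut after 13 events: linearizable; cut after 14 events (op5 responds, time 14): not linearizable
the 7 completed operations admit 12 real-time orders; each fails the FIFO queue replay
one such order, op1, op2, op3, op4, op5, op6, op7, breaks at step 5 where op5 poll() → 84 is illegal
one such order, op1, op2, op3, op4, op5, op7, op6, breaks at step 5 where op5 poll() → 84 is illegal

not linearizable — minimal violating prefix: 14 events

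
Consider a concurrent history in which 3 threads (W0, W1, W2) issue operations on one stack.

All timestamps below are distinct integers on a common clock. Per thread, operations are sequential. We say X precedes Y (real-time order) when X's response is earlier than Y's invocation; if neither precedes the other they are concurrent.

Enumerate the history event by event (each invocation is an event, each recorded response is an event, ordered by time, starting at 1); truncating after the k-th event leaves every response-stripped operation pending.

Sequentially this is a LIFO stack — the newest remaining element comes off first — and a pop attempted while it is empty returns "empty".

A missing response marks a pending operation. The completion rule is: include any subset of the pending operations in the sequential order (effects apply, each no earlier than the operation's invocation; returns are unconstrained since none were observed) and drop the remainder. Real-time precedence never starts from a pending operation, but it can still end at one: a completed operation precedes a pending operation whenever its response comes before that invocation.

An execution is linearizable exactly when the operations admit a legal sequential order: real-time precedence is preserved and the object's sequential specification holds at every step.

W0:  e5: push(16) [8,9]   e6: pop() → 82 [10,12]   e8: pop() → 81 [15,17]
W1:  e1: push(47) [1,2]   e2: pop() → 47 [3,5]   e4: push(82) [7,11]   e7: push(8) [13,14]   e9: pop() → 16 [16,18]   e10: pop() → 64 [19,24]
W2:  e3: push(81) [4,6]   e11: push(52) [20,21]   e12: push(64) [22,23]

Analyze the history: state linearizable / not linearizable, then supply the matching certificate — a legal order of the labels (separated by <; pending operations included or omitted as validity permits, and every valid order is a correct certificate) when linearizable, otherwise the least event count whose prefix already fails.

already the first 17 events (up to e8's response at time 17) admit no linearization; the first 16 still do
checked exhaustively: 6 real-time-consistent orders of 8 completed operations, zero legal stack replays
every completion of the 1 pending operation (e9) was checked; none linearizes
take e1, e2, e3, e4, e5, e6, e7, e8 (pending dropped): step 6 already fails, because e6 pop() → 82 cannot occur there
take e1, e2, e3, e5, e4, e6, e7, e8 (pending dropped): step 8 already fails, because e8 pop() → 81 cannot occur there

not linearizable — minimal violating prefix: 17 events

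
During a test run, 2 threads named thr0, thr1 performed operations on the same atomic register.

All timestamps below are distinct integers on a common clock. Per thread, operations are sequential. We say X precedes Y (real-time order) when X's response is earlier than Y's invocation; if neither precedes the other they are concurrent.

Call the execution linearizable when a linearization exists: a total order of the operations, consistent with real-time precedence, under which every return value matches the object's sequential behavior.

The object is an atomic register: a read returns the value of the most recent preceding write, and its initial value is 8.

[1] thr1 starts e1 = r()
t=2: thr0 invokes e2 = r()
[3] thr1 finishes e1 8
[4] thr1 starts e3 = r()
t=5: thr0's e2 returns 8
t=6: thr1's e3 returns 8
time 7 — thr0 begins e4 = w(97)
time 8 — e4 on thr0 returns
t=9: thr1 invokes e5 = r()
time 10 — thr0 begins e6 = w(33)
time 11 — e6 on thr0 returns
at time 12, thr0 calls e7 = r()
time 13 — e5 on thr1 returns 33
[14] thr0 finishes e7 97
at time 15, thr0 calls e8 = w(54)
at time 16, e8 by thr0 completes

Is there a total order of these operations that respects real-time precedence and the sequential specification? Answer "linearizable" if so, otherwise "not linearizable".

not linearizable

cut after 13 events: linearizable; cut after 14 events (e7 responds, time 14): not linearizable
the 7 completed operations admit 9 real-time orders; each fails the atomic register replay
one such order, e1, e2, e3, e4, e5, e6, e7, breaks at step 5 where e5 r() → 33 is illegal
one such order, e1, e2, e3, e4, e6, e5, e7, breaks at step 7 where e7 r() → 97 is illegal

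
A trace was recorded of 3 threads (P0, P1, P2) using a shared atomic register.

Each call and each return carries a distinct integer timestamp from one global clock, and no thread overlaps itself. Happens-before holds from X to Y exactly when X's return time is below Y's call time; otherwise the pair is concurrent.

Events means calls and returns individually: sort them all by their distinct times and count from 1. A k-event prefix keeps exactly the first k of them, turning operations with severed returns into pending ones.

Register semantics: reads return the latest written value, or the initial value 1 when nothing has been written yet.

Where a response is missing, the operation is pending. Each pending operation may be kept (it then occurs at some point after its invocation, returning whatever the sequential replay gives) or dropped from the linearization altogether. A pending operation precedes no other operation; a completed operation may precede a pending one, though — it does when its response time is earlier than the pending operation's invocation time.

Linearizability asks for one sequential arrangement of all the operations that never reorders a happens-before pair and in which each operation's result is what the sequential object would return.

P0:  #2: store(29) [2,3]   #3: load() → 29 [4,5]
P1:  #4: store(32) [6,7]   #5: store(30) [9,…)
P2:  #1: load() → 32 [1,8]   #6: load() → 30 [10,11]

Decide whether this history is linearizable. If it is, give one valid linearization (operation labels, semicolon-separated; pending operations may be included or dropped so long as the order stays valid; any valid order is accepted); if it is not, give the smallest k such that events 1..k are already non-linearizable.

step 1: #2 store(29) — value 29
step 2: #3 load() → 29 — value 29
step 3: #4 store(32) — value 32
step 4: #1 load() → 32 — value 32
step 5: #5 store(30) (pending, included) — value 30
step 6: #6 load() → 30 — value 30

linearizable — witness: #2; #3; #4; #1; #5; #6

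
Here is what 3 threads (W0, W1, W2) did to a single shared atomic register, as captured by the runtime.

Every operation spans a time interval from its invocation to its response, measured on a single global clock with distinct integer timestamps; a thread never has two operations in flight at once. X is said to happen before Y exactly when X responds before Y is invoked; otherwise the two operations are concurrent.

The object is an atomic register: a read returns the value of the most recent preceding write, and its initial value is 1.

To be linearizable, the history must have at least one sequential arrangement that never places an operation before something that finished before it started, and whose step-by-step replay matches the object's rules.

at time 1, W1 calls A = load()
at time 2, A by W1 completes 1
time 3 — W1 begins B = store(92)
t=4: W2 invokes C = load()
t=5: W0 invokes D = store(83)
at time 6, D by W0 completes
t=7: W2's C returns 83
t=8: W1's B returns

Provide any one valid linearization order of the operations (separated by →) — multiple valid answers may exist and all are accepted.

after step 1 (A load() → 1): value 1
after step 2 (B store(92)): value 92
after step 3 (D store(83)): value 83
after step 4 (C load() → 83): value 83

A → B → D → C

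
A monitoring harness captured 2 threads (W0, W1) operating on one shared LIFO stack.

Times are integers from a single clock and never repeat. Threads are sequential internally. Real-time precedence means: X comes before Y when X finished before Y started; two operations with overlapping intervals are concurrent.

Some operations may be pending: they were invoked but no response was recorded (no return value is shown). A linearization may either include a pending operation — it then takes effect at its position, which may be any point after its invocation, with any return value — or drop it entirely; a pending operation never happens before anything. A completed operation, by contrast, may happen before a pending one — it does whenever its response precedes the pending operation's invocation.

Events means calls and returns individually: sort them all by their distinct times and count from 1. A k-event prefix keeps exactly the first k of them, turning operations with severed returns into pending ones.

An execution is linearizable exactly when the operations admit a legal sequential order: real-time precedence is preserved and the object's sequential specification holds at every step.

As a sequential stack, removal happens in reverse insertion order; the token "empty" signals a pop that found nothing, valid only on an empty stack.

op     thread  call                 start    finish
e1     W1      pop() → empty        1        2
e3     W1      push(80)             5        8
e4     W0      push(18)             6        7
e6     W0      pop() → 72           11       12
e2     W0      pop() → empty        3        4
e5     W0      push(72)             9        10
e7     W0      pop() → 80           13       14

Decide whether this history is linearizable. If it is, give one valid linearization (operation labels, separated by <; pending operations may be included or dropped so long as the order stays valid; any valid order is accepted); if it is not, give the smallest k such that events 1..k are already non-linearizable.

1. e1 pop() → empty, leaving stack <>
2. e2 pop() → empty, leaving stack <>
3. e4 push(18), leaving stack <18>
4. e3 push(80), leaving stack <18,80>
5. e5 push(72), leaving stack <18,80,72>
6. e6 pop() → 72, leaving stack <18,80>
7. e7 pop() → 80, leaving stack <18>

linearizable — witness: e1 < e2 < e4 < e3 < e5 < e6 < e7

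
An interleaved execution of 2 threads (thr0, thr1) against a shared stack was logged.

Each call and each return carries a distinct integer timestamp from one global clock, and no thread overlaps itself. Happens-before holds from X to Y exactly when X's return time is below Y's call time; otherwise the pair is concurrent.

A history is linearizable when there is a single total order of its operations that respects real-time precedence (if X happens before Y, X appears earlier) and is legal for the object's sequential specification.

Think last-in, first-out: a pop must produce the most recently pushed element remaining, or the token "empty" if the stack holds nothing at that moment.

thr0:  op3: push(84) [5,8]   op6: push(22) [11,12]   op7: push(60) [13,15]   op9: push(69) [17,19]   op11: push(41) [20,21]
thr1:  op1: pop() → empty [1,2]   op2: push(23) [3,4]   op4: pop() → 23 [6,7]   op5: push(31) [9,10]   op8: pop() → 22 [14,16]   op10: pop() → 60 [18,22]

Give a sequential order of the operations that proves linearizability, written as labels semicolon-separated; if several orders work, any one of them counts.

1. op1 pop() → empty, leaving stack <>
2. op2 push(23), leaving stack <23>
3. op4 pop() → 23, leaving stack <>
4. op3 push(84), leaving stack <84>
5. op5 push(31), leaving stack <84,31>
6. op6 push(22), leaving stack <84,31,22>
7. op8 pop() → 22, leaving stack <84,31>
8. op7 push(60), leaving stack <84,31,60>
9. op10 pop() → 60, leaving stack <84,31>
10. op9 push(69), leaving stack <84,31,69>
11. op11 push(41), leaving stack <84,31,69,41>

op1; op2; op4; op3; op5; op6; op8; op7; op10; op9; op11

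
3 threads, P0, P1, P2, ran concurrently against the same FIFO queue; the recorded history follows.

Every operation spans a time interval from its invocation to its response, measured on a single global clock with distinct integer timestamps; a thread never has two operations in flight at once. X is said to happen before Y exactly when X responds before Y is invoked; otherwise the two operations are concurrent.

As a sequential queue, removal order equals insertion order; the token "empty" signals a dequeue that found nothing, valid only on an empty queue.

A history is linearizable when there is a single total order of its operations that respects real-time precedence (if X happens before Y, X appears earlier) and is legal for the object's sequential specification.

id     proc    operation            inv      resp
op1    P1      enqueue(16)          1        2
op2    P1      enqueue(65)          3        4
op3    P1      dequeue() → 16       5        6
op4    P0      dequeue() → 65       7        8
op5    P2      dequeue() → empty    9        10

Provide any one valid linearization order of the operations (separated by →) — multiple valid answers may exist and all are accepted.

op1 → op2 → op3 → op4 → op5

after step 1 (op1 enqueue(16)): queue <16>
after step 2 (op2 enqueue(65)): queue <16,65>
after step 3 (op3 dequeue() → 16): queue <65>
after step 4 (op4 dequeue() → 65): queue <>
after step 5 (op5 dequeue() → empty): queue <>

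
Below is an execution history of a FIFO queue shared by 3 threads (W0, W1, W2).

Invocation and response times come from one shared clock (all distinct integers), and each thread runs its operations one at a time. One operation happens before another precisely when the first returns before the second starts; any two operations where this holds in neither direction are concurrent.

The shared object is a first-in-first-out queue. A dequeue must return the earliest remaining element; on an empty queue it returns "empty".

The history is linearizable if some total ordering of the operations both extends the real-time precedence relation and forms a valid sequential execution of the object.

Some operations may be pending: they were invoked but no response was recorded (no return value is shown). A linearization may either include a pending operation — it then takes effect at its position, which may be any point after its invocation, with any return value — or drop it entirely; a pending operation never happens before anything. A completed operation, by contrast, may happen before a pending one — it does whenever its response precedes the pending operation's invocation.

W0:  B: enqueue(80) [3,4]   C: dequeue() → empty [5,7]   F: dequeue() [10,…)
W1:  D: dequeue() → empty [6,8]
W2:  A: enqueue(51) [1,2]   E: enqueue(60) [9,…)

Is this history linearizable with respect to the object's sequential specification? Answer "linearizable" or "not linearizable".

the violation lands at event 7, C's response at time 7: events 1..6 linearize, events 1..7 do not
exhaustive check: the 3 completed FIFO queue ops admit one real-time order; illegal
no escape via the 1 pending operation (D): every completion choice fails
take A, B, C (pending dropped): step 3 already fails, because C dequeue() → empty cannot occur there

not linearizable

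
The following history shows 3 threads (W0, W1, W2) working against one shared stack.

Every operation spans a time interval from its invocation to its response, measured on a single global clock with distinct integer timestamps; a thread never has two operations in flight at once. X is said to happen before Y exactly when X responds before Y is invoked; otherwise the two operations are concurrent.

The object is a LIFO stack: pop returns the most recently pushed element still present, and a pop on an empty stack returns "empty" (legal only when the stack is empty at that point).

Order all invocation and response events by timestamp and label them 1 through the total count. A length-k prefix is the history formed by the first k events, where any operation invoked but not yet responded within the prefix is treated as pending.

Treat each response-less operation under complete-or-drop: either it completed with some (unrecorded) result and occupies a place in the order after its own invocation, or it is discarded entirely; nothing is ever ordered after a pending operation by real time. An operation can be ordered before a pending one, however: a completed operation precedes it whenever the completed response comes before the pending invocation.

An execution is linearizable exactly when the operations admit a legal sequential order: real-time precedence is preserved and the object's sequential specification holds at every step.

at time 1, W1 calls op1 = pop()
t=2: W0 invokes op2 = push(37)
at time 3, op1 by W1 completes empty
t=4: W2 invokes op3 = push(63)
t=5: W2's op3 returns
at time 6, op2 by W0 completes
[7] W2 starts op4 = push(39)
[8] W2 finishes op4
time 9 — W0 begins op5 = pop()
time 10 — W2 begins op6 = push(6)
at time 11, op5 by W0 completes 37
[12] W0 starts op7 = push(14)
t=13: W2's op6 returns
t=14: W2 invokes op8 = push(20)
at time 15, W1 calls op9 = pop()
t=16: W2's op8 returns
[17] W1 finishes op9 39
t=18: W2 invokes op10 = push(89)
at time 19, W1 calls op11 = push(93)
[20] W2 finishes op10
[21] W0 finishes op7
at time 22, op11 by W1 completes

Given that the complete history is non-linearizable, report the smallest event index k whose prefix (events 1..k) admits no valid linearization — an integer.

events 1..10 are linearizable, e.g. via op1, op2, op3, op4:
step 1: op1 pop() → empty — stack <>
step 2: op2 push(37) — stack <37>
step 3: op3 push(63) — stack <37,63>
step 4: op4 push(39) — stack <37,63,39>
once event 11 joins (op5's response, time 11), exhaustive search finds no witness
no completion choice of the 1 pending operation (op6) rescues it — every subset was tried
take op1, op2, op3, op4, op5 (pending dropped): step 5 already fails, because op5 pop() → 37 cannot occur there
take op1, op3, op2, op4, op5 (pending dropped): step 5 already fails, because op5 pop() → 37 cannot occur there

11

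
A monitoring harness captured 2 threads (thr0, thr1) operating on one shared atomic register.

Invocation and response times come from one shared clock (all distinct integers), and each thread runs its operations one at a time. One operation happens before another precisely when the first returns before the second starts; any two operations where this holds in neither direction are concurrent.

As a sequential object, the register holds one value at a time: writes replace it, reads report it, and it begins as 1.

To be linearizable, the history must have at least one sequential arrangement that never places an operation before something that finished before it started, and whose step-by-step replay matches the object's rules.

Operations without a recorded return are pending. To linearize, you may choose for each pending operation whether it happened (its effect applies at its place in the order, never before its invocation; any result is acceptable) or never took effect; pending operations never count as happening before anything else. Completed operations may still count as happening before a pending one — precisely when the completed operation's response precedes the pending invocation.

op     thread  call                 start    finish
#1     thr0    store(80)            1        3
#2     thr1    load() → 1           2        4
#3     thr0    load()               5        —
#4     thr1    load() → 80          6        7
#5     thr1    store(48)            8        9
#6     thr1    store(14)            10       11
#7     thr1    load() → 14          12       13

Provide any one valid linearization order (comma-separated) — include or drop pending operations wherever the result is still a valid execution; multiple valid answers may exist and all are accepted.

step 1: #2 load() → 1 — value 1
step 2: #1 store(80) — value 80
step 3: #3 load() (pending, included) — value 80
step 4: #4 load() → 80 — value 80
step 5: #5 store(48) — value 48
step 6: #6 store(14) — value 14
step 7: #7 load() → 14 — value 14

#2, #1, #3, #4, #5, #6, #7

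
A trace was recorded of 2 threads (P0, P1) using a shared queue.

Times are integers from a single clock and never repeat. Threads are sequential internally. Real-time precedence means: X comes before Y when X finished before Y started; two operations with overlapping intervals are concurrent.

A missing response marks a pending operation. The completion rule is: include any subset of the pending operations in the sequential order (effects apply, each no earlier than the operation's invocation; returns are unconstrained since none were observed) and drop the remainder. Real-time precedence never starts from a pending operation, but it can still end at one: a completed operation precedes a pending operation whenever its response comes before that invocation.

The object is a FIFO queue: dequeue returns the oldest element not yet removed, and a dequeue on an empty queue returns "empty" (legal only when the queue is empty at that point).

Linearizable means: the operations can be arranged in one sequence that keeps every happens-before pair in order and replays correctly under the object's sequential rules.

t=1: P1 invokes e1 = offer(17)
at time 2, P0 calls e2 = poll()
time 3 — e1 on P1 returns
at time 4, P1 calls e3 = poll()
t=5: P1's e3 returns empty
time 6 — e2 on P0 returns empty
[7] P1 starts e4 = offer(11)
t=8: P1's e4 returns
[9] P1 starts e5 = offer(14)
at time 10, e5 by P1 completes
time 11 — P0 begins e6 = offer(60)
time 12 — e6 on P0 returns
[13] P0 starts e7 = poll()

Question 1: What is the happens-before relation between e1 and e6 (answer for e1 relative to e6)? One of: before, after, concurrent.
before

e1 spans [1,3], e6 spans [11,12]
resp(e1)=3 < inv(e6)=11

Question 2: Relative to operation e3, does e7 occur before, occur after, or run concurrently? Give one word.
after

e7 spans [13,…), e3 spans [4,5]
resp(e3)=5 < inv(e7)=13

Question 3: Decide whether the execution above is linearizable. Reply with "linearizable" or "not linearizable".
not linearizable

through event 5 a valid linearization exists; event 6 (e2 responding at time 6) ends that
real-time-consistent orders of the 3 completed operations: 3 — all fail the queue replay
sample order e1, e2, e3 stalls at step 2 — e2 poll() → empty has no legal effect
sample order e1, e3, e2 stalls at step 2 — e3 poll() → empty has no legal effect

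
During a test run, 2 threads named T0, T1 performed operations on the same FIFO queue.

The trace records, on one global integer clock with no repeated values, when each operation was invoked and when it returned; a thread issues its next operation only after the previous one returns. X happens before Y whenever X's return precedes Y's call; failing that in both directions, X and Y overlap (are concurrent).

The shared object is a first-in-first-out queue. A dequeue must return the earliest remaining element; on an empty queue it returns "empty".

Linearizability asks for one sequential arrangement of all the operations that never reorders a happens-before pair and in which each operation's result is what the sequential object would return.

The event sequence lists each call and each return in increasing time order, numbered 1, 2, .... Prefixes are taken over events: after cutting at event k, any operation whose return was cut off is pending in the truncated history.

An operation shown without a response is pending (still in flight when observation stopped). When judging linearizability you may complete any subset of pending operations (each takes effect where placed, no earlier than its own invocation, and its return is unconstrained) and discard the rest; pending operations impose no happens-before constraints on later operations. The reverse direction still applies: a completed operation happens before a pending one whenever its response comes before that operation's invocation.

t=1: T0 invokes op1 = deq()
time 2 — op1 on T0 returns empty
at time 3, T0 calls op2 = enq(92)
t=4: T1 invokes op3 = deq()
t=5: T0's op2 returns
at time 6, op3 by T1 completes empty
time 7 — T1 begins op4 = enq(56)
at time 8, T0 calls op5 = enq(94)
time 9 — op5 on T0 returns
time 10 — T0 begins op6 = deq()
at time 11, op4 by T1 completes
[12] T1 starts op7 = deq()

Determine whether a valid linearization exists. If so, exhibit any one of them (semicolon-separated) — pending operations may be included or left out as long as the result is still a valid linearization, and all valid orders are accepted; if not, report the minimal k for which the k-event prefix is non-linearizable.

linearizable — witness: op1; op3; op2; op4; op5

step 1: op1 deq() → empty — queue <>
step 2: op3 deq() → empty — queue <>
step 3: op2 enq(92) — queue <92>
step 4: op4 enq(56) — queue <92,56>
step 5: op5 enq(94) — queue <92,56,94>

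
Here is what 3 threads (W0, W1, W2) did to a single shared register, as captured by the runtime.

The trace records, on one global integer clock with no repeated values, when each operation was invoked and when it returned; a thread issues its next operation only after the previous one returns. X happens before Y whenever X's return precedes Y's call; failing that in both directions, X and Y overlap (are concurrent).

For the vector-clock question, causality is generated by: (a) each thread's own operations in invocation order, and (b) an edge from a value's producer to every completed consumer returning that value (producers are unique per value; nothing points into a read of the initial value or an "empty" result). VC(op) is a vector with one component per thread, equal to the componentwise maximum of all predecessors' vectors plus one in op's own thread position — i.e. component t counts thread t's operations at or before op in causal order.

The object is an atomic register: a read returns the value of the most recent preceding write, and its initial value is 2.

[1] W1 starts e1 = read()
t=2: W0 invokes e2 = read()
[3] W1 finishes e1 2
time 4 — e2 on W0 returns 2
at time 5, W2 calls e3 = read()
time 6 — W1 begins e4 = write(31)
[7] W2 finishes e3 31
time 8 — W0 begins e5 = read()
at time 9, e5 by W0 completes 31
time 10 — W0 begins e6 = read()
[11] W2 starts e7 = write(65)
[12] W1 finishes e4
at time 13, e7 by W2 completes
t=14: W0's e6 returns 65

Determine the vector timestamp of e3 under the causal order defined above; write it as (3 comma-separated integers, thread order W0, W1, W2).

no predecessors for e1 (invoked 1): W1 increments from zero → (0, 1, 0)
no predecessors for e2 (invoked 2): W0 increments from zero → (1, 0, 0)
e4 (invocation 6): componentwise max over VC(e1)=(0, 1, 0), +1 at W1, giving (0, 2, 0)
e3 (invocation 5): componentwise max over VC(e4)=(0, 2, 0), +1 at W2, giving (0, 2, 1)
e7 (invocation 11): componentwise max over VC(e3)=(0, 2, 1), +1 at W2, giving (0, 2, 2)
e5 (invocation 8): componentwise max over VC(e2)=(1, 0, 0), VC(e4)=(0, 2, 0), +1 at W0, giving (2, 2, 0)
e6 (invocation 10): componentwise max over VC(e5)=(2, 2, 0), VC(e7)=(0, 2, 2), +1 at W0, giving (3, 2, 2)
target: VC(e3) = (0, 2, 1)

(0, 2, 1)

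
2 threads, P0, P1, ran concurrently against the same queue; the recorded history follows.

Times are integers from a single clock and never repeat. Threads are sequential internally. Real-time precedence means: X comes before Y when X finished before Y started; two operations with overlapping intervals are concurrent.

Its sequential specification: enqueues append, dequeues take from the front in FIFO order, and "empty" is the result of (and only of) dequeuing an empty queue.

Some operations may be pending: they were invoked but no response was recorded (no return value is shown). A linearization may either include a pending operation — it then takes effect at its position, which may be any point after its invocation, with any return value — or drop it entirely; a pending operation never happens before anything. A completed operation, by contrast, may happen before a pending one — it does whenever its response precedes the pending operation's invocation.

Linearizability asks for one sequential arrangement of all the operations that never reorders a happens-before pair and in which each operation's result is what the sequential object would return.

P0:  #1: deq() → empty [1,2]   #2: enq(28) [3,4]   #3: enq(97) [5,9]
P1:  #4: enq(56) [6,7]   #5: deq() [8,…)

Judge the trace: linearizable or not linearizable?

a witness: #1, #2, #3, #4
1. #1 deq() → empty, leaving queue <>
2. #2 enq(28), leaving queue <28>
3. #3 enq(97), leaving queue <28,97>
4. #4 enq(56), leaving queue <28,97,56>

linearizable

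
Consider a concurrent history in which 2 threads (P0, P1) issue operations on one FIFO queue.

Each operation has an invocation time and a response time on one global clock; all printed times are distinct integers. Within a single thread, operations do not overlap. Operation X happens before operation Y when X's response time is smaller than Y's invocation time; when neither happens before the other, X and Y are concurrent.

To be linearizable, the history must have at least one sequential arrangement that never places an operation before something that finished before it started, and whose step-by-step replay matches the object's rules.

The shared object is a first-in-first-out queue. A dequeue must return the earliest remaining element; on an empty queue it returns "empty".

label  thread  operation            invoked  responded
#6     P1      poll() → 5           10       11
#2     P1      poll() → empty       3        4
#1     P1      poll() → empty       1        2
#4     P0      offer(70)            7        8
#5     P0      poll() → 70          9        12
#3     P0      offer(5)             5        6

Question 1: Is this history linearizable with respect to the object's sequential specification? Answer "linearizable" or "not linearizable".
linearizable

one valid linearization: #1, #2, #3, #4, #6, #5
after step 1 (#1 poll() → empty): queue <>
after step 2 (#2 poll() → empty): queue <>
after step 3 (#3 offer(5)): queue <5>
after step 4 (#4 offer(70)): queue <5,70>
after step 5 (#6 poll() → 5): queue <70>
after step 6 (#5 poll() → 70): queue <>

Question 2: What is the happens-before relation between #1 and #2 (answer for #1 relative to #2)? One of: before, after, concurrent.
before

#1 spans [1,2], #2 spans [3,4]
resp(#1)=2 < inv(#2)=3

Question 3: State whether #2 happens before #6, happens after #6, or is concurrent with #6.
before

#2 spans [3,4], #6 spans [10,11]
resp(#2)=4 < inv(#6)=10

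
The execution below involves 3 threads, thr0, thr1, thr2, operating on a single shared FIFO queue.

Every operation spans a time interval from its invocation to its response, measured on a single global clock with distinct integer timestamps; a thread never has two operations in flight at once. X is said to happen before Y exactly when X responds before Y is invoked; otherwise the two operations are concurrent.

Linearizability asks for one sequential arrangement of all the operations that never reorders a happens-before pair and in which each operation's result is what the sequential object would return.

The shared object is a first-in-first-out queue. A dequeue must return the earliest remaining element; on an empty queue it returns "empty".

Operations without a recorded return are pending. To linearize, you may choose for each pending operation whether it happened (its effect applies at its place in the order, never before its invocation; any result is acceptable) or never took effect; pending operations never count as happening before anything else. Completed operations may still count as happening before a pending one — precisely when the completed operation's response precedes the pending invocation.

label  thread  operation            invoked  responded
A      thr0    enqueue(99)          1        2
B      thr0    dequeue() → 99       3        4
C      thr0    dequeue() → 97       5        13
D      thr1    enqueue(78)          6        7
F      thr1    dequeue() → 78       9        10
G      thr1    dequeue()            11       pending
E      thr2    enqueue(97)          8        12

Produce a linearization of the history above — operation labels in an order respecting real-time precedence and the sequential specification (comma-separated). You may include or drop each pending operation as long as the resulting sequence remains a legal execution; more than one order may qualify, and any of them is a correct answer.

after step 1 (A enqueue(99)): queue <99>
after step 2 (B dequeue() → 99): queue <>
after step 3 (D enqueue(78)): queue <78>
after step 4 (E enqueue(97)): queue <78,97>
after step 5 (F dequeue() → 78): queue <97>
after step 6 (C dequeue() → 97): queue <>

A, B, D, E, F, C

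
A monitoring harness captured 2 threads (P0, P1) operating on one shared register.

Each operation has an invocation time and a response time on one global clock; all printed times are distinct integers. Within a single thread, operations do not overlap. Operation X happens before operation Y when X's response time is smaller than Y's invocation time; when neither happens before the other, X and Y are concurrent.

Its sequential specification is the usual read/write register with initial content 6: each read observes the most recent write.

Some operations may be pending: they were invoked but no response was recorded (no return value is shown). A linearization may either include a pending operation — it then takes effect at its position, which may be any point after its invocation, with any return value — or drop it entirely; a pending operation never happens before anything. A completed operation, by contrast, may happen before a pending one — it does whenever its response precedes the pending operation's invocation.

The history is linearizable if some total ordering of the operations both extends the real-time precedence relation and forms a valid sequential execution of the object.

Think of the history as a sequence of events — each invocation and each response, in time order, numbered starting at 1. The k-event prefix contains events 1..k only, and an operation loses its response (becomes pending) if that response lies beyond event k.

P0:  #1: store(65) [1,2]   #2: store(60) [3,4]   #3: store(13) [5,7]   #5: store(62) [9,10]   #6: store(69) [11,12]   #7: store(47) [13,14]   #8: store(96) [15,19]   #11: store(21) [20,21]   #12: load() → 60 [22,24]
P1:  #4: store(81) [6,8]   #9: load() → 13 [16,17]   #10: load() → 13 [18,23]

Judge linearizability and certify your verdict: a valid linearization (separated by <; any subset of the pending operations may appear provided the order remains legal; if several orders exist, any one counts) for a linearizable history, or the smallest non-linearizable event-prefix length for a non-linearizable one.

not linearizable — minimal violating prefix: 17 events

the violation lands at event 17, #9's response at time 17: events 1..16 linearize, events 1..17 do not
no legal order exists: 2 real-time-consistent candidates over 8 completed register operations, all rejected
completion choices over the 1 pending operation (#8) were checked; none helps
for example #1, #2, #3, #4, #5, #6, #7, #9 (pending dropped) fails at step 8: #9 load() → 13 is not legal there
for example #1, #2, #4, #3, #5, #6, #7, #9 (pending dropped) fails at step 8: #9 load() → 13 is not legal there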